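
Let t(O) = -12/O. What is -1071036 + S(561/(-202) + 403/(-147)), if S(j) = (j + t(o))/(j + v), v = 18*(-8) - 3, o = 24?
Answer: -4850605122356/4528891 ≈ -1.0710e+6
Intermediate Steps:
v = -147 (v = -144 - 3 = -147)
S(j) = (-½ + j)/(-147 + j) (S(j) = (j - 12/24)/(j - 147) = (j - 12*1/24)/(-147 + j) = (j - ½)/(-147 + j) = (-½ + j)/(-147 + j))
-1071036 + S(561/(-202) + 403/(-147)) = -1071036 + (-½ + (561/(-202) + 403/(-147)))/(-147 + (561/(-202) + 403/(-147))) = -1071036 + (-½ + (561*(-1/202) + 403*(-1/147)))/(-147 + (561*(-1/202) + 403*(-1/147))) = -1071036 + (-½ + (-561/202 - 403/147))/(-147 + (-561/202 - 403/147)) = -1071036 + (-½ - 163873/29694)/(-147 - 163873/29694) = -1071036 - 89360/14847/(-4528891/29694) = -1071036 - 29694/4528891*(-89360/14847) = -1071036 + 178720/4528891 = -4850605122356/4528891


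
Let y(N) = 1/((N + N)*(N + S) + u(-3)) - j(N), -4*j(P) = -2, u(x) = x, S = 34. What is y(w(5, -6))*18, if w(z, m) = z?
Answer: -385/43 ≈ -8.9535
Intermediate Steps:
j(P) = ½ (j(P) = -¼*(-2) = ½)
y(N) = -½ + 1/(-3 + 2*N*(34 + N)) (y(N) = 1/((N + N)*(N + 34) - 3) - 1*½ = 1/((2*N)*(34 + N) - 3) - ½ = 1/(2*N*(34 + N) - 3) - ½ = 1/(-3 + 2*N*(34 + N)) - ½ = -½ + 1/(-3 + 2*N*(34 + N)))
y(w(5, -6))*18 = ((5 - 68*5 - 2*5²)/(2*(-3 + 2*5² + 68*5)))*18 = ((5 - 340 - 2*25)/(2*(-3 + 2*25 + 340)))*18 = ((5 - 340 - 50)/(2*(-3 + 50 + 340)))*18 = ((½)*(-385)/387)*18 = ((½)*(1/387)*(-385))*18 = -385/774*18 = -385/43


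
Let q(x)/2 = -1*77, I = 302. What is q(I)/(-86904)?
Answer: 77/43452 ≈ 0.0017721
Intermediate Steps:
q(x) = -154 (q(x) = 2*(-1*77) = 2*(-77) = -154)
q(I)/(-86904) = -154/(-86904) = -154*(-1/86904) = 77/43452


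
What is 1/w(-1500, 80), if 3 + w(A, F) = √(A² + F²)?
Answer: 3/2256391 + 20*√5641/2256391 ≈ 0.00066705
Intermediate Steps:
w(A, F) = -3 + √(A² + F²)
1/w(-1500, 80) = 1/(-3 + √((-1500)² + 80²)) = 1/(-3 + √(2250000 + 6400)) = 1/(-3 + √2256400) = 1/(-3 + 20*√5641)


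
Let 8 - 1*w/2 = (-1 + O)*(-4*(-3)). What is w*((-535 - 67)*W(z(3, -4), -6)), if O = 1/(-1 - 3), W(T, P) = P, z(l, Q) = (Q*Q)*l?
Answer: 166152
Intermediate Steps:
z(l, Q) = l*Q**2 (z(l, Q) = Q**2*l = l*Q**2)
O = -1/4 (O = 1/(-4) = -1/4 ≈ -0.25000)
w = 46 (w = 16 - 2*(-1 - 1/4)*(-4*(-3)) = 16 - (-5)*12/2 = 16 - 2*(-15) = 16 + 30 = 46)
w*((-535 - 67)*W(z(3, -4), -6)) = 46*((-535 - 67)*(-6)) = 46*(-602*(-6)) = 46*3612 = 166152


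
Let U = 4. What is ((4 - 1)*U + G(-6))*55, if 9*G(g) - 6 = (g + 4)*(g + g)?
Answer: 2530/3 ≈ 843.33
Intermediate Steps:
G(g) = ⅔ + 2*g*(4 + g)/9 (G(g) = ⅔ + ((g + 4)*(g + g))/9 = ⅔ + ((4 + g)*(2*g))/9 = ⅔ + (2*g*(4 + g))/9 = ⅔ + 2*g*(4 + g)/9)
((4 - 1)*U + G(-6))*55 = ((4 - 1)*4 + (⅔ + (2/9)*(-6)² + (8/9)*(-6)))*55 = (3*4 + (⅔ + (2/9)*36 - 16/3))*55 = (12 + (⅔ + 8 - 16/3))*55 = (12 + 10/3)*55 = (46/3)*55 = 2530/3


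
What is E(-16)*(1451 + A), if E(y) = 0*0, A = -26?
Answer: 0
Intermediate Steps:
E(y) = 0
E(-16)*(1451 + A) = 0*(1451 - 26) = 0*1425 = 0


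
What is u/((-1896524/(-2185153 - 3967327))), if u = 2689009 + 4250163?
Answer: 10673279236640/474131 ≈ 2.2511e+7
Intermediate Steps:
u = 6939172
u/((-1896524/(-2185153 - 3967327))) = 6939172/((-1896524/(-2185153 - 3967327))) = 6939172/((-1896524/(-6152480))) = 6939172/((-1896524*(-1/6152480))) = 6939172/(474131/1538120) = 6939172*(1538120/474131) = 10673279236640/474131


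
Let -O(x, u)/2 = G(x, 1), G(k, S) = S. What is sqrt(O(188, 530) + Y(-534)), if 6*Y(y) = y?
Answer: I*sqrt(91) ≈ 9.5394*I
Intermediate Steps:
O(x, u) = -2 (O(x, u) = -2*1 = -2)
Y(y) = y/6
sqrt(O(188, 530) + Y(-534)) = sqrt(-2 + (1/6)*(-534)) = sqrt(-2 - 89) = sqrt(-91) = I*sqrt(91)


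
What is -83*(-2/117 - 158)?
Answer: 1534504/117 ≈ 13115.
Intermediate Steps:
-83*(-2/117 - 158) = -83*(-18488/117) = 1534504/117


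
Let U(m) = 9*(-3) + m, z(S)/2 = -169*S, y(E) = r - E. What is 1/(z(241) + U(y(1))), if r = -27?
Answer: -1/81513 ≈ -1.2268e-5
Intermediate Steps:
y(E) = -27 - E
z(S) = -338*S (z(S) = 2*(-169*S) = -338*S)
U(m) = -27 + m
1/(z(241) + U(y(1))) = 1/(-338*241 + (-27 + (-27 - 1*1))) = 1/(-81458 + (-27 + (-27 - 1))) = 1/(-81458 + (-27 - 28)) = 1/(-81458 - 55) = 1/(-81513) = -1/81513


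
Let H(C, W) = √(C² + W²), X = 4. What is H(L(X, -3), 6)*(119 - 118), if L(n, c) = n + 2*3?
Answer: 2*√34 ≈ 11.662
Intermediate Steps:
L(n, c) = 6 + n (L(n, c) = n + 6 = 6 + n)
H(L(X, -3), 6)*(119 - 118) = √((6 + 4)² + 6²)*(119 - 118) = √(10² + 36)*1 = √(100 + 36)*1 = √136*1 = (2*√34)*1 = 2*√34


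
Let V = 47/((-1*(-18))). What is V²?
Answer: 2209/324 ≈ 6.8179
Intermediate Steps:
V = 47/18 ≈ 2.6111
V² = (47/18)² = 2209/324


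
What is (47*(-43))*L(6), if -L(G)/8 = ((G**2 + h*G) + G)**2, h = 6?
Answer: 98366112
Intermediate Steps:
L(G) = -8*(G**2 + 7*G)**2 (L(G) = -8*((G**2 + 6*G) + G)**2 = -8*(G**2 + 7*G)**2)
(47*(-43))*L(6) = (47*(-43))*(-8*6**2*(7 + 6)**2) = -(-16168)*36*13**2 = -(-16168)*36*169 = -2021*(-48672) = 98366112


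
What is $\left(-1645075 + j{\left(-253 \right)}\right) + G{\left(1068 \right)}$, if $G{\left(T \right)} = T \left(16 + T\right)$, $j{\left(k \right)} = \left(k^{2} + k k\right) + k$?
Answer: $-359598$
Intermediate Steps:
$j{\left(k \right)} = k + 2 k^{2}$ ($j{\left(k \right)} = \left(k^{2} + k^{2}\right) + k = 2 k^{2} + k = k + 2 k^{2}$)
$\left(-1645075 + j{\left(-253 \right)}\right) + G{\left(1068 \right)} = \left(-1645075 - 253 \left(1 + 2 \left(-253\right)\right)\right) + 1068 \left(16 + 1068\right) = \left(-1645075 - 253 \left(1 - 506\right)\right) + 1068 \cdot 1084 = \left(-1645075 - -127765\right) + 1157712 = \left(-1645075 + 127765\right) + 1157712 = -1517310 + 1157712 = -359598$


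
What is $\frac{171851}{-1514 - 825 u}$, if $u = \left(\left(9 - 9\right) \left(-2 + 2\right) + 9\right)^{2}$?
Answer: $- \frac{171851}{68339} \approx -2.5147$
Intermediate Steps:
$u = 81$ ($u = \left(0 \cdot 0 + 9\right)^{2} = \left(0 + 9\right)^{2} = 9^{2} = 81$)
$\frac{171851}{-1514 - 825 u} = \frac{171851}{-1514 - 66825} = \frac{171851}{-68339} = 171851 \left(- \frac{1}{68339}\right) = - \frac{171851}{68339}$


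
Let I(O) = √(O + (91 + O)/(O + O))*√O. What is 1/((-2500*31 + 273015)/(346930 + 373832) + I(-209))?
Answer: -140919782430/22661497450897343 - 519497860644*√43622/22661497450897343 ≈ -0.0047942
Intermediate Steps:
I(O) = √O*√(O + (91 + O)/(2*O)) (I(O) = √(O + (91 + O)/((2*O)))*√O = √(O + (91 + O)*(1/(2*O)))*√O = √(O + (91 + O)/(2*O))*√O = √O*√(O + (91 + O)/(2*O)))
1/((-2500*31 + 273015)/(346930 + 373832) + I(-209)) = 1/((-2500*31 + 273015)/(346930 + 373832) + √2*√(-209)*√(1 + 2*(-209) + 91/(-209))/2) = 1/((-77500 + 273015)/720762 + √2*(I*√209)*√(1 - 418 + 91*(-1/209))/2) = 1/(195515*(1/720762) + √2*(I*√209)*√(1 - 418 - 91/209)/2) = 1/(195515/720762 + √2*(I*√209)*√(-87244/209)/2) = 1/(195515/720762 + √2*(I*√209)*(2*I*√4558499/209)/2) = 1/(195515/720762 - √43622)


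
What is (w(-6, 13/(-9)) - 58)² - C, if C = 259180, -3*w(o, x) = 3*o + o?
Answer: -256680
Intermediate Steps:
w(o, x) = -4*o/3 (w(o, x) = -(3*o + o)/3 = -4*o/3)
(w(-6, 13/(-9)) - 58)² - C = (-4/3*(-6) - 58)² - 1*259180 = (8 - 58)² - 259180 = (-50)² - 259180 = 2500 - 259180 = -256680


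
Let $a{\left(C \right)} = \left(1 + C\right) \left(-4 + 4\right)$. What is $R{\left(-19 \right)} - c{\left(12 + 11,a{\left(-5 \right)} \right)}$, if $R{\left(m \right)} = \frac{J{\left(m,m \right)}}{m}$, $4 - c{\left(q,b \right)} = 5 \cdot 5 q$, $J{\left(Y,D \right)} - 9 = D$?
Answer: $\frac{10859}{19} \approx 571.53$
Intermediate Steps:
$J{\left(Y,D \right)} = 9 + D$
$a{\left(C \right)} = 0$ ($a{\left(C \right)} = \left(1 + C\right) 0 = 0$)
$c{\left(q,b \right)} = 4 - 25 q$ ($c{\left(q,b \right)} = 4 - 5 \cdot 5 q = 4 - 25 q$)
$R{\left(m \right)} = \frac{9 + m}{m}$
$R{\left(-19 \right)} - c{\left(12 + 11,a{\left(-5 \right)} \right)} = \frac{9 - 19}{-19} - \left(4 - 25 \left(12 + 11\right)\right) = \left(- \frac{1}{19}\right) \left(-10\right) - \left(4 - 575\right) = \frac{10}{19} - \left(4 - 575\right) = \frac{10}{19} - -571 = \frac{10}{19} + 571 = \frac{10859}{19}$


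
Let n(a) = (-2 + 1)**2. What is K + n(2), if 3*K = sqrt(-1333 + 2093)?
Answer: 1 + 2*sqrt(190)/3 ≈ 10.189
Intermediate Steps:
K = 2*sqrt(190)/3 (K = sqrt(-1333 + 2093)/3 = sqrt(760)/3 = (2*sqrt(190))/3 = 2*sqrt(190)/3 ≈ 9.1894)
n(a) = 1 (n(a) = (-1)**2 = 1)
K + n(2) = 2*sqrt(190)/3 + 1 = 1 + 2*sqrt(190)/3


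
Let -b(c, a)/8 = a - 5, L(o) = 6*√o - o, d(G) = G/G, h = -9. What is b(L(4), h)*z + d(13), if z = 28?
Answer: 3137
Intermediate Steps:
d(G) = 1
L(o) = -o + 6*√o
b(c, a) = 40 - 8*a (b(c, a) = -8*(a - 5) = -8*(-5 + a) = 40 - 8*a)
b(L(4), h)*z + d(13) = (40 - 8*(-9))*28 + 1 = (40 + 72)*28 + 1 = 112*28 + 1 = 3136 + 1 = 3137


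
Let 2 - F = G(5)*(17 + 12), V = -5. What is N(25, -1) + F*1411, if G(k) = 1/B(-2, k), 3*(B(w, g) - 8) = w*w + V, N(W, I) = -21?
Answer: -58334/23 ≈ -2536.3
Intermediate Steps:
B(w, g) = 19/3 + w²/3 (B(w, g) = 8 + (w*w - 5)/3 = 8 + (w² - 5)/3 = 8 + (-5 + w²)/3 = 8 + (-5/3 + w²/3) = 19/3 + w²/3)
G(k) = 3/23 (G(k) = 1/(19/3 + (⅓)*(-2)²) = 1/(19/3 + (⅓)*4) = 1/(19/3 + 4/3) = 1/(23/3) = 3/23)
F = -41/23 (F = 2 - 3*(17 + 12)/23 = 2 - 3*29/23 = 2 - 1*87/23 = 2 - 87/23 = -41/23 ≈ -1.7826)
N(25, -1) + F*1411 = -21 - 41/23*1411 = -21 - 57851/23 = -58334/23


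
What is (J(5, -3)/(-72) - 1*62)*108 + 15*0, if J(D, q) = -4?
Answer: -6690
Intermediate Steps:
(J(5, -3)/(-72) - 1*62)*108 + 15*0 = (-4/(-72) - 1*62)*108 + 15*0 = (-4*(-1/72) - 62)*108 + 0 = (1/18 - 62)*108 + 0 = -1115/18*108 + 0 = -6690 + 0 = -6690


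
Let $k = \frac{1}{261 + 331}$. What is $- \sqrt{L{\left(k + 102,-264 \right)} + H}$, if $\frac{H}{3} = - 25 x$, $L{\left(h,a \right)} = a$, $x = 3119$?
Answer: $- 3 i \sqrt{26021} \approx - 483.93 i$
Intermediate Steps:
$k = \frac{1}{592} \approx 0.0016892$
$H = -233925$ ($H = 3 \left(\left(-25\right) 3119\right) = 3 \left(-77975\right) = -233925$)
$- \sqrt{L{\left(k + 102,-264 \right)} + H} = - \sqrt{-264 - 233925} = - \sqrt{-234189} = - 3 i \sqrt{26021}$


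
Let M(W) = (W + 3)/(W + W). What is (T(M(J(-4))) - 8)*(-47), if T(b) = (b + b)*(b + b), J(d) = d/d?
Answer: -376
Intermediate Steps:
J(d) = 1
M(W) = (3 + W)/(2*W) (M(W) = (3 + W)/((2*W)) = (3 + W)*(1/(2*W)) = (3 + W)/(2*W))
T(b) = 4*b² (T(b) = (2*b)*(2*b) = 4*b²)
(T(M(J(-4))) - 8)*(-47) = (4*((½)*(3 + 1)/1)² - 8)*(-47) = (4*((½)*1*4)² - 8)*(-47) = (4*2² - 8)*(-47) = (4*4 - 8)*(-47) = (16 - 8)*(-47) = 8*(-47) = -376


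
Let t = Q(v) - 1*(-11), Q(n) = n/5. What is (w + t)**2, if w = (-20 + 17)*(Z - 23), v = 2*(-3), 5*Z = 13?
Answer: 5041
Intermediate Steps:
Z = 13/5 (Z = (1/5)*13 = 13/5 ≈ 2.6000)
v = -6
Q(n) = n/5 (Q(n) = n*(1/5) = n/5)
t = 49/5 (t = (1/5)*(-6) - 1*(-11) = -6/5 + 11 = 49/5 ≈ 9.8000)
w = 306/5 (w = (-20 + 17)*(13/5 - 23) = -3*(-102/5) = 306/5 ≈ 61.200)
(w + t)**2 = (306/5 + 49/5)**2 = 71**2 = 5041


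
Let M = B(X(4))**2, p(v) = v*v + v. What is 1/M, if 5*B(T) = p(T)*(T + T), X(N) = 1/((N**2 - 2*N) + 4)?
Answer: 18662400/169 ≈ 1.1043e+5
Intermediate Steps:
p(v) = v + v**2 (p(v) = v**2 + v = v + v**2)
X(N) = 1/(4 + N**2 - 2*N)
B(T) = 2*T**2*(1 + T)/5 (B(T) = ((T*(1 + T))*(T + T))/5 = ((T*(1 + T))*(2*T))/5 = (2*T**2*(1 + T))/5 = 2*T**2*(1 + T)/5)
M = 169/18662400 (M = (2*(1/(4 + 4**2 - 2*4))**2*(1 + 1/(4 + 4**2 - 2*4))/5)**2 = (2*(1/(4 + 16 - 8))**2*(1 + 1/(4 + 16 - 8))/5)**2 = (2*(1/12)**2*(1 + 1/12)/5)**2 = ((2/5)*(1/144)*(13/12))**2 = (13/4320)**2 = 169/18662400 ≈ 9.0556e-6)
1/M = 1/(169/18662400) = 18662400/169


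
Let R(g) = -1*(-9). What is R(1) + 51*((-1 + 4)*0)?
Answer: 9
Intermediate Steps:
R(g) = 9
R(1) + 51*((-1 + 4)*0) = 9 + 51*((-1 + 4)*0) = 9 + 51*(3*0) = 9 + 51*0 = 9 + 0 = 9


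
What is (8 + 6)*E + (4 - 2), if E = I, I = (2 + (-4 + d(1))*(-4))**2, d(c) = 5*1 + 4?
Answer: 4538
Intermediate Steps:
d(c) = 9 (d(c) = 5 + 4 = 9)
I = 324 (I = (2 + (-4 + 9)*(-4))**2 = (2 + 5*(-4))**2 = (2 - 20)**2 = (-18)**2 = 324)
E = 324
(8 + 6)*E + (4 - 2) = (8 + 6)*324 + (4 - 2) = 14*324 + 2 = 4536 + 2 = 4538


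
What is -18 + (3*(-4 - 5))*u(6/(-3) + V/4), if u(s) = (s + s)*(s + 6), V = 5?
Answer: 1557/8 ≈ 194.63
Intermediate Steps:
u(s) = 2*s*(6 + s) (u(s) = (2*s)*(6 + s) = 2*s*(6 + s))
-18 + (3*(-4 - 5))*u(6/(-3) + V/4) = -18 + (3*(-4 - 5))*(2*(6/(-3) + 5/4)*(6 + (6/(-3) + 5/4))) = -18 + (3*(-9))*(2*(6*(-1/3) + 5*(1/4))*(6 + (6*(-1/3) + 5*(1/4)))) = -18 - 54*(-2 + 5/4)*(6 + (-2 + 5/4)) = -18 - 54*(-3)*(6 - 3/4)/4 = -18 - 54*(-3)*21/(4*4) = -18 - 27*(-63/8) = -18 + 1701/8 = 1557/8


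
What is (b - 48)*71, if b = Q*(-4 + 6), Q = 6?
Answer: -2556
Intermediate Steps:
b = 12 (b = 6*(-4 + 6) = 6*2 = 12)
(b - 48)*71 = (12 - 48)*71 = -36*71 = -2556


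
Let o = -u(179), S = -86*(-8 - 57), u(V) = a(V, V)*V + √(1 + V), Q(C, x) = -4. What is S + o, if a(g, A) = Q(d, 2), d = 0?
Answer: 6306 - 6*√5 ≈ 6292.6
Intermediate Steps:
a(g, A) = -4
u(V) = √(1 + V) - 4*V (u(V) = -4*V + √(1 + V) = √(1 + V) - 4*V)
S = 5590 (S = -86*(-65) = 5590)
o = 716 - 6*√5 (o = -(√(1 + 179) - 4*179) = -(√180 - 716) = -(6*√5 - 716) = -(-716 + 6*√5) = 716 - 6*√5 ≈ 702.58)
S + o = 5590 + (716 - 6*√5) = 6306 - 6*√5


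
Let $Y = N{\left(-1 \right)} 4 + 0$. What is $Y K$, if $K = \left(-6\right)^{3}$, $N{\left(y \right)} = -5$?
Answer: $4320$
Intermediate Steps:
$K = -216$
$Y = -20$ ($Y = \left(-5\right) 4 + 0 = -20 + 0 = -20$)
$Y K = \left(-20\right) \left(-216\right) = 4320$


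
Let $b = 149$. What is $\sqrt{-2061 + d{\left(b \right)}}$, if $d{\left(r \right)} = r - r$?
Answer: $3 i \sqrt{229} \approx 45.398 i$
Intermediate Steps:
$d{\left(r \right)} = 0$
$\sqrt{-2061 + d{\left(b \right)}} = \sqrt{-2061 + 0} = \sqrt{-2061} = 3 i \sqrt{229}$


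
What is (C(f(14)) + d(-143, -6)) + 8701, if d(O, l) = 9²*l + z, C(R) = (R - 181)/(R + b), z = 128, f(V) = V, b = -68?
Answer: 450689/54 ≈ 8346.1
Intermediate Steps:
C(R) = (-181 + R)/(-68 + R) (C(R) = (R - 181)/(R - 68) = (-181 + R)/(-68 + R))
d(O, l) = 128 + 81*l (d(O, l) = 9²*l + 128 = 81*l + 128 = 128 + 81*l)
(C(f(14)) + d(-143, -6)) + 8701 = ((-181 + 14)/(-68 + 14) + (128 + 81*(-6))) + 8701 = (-167/(-54) + (128 - 486)) + 8701 = (-1/54*(-167) - 358) + 8701 = (167/54 - 358) + 8701 = -19165/54 + 8701 = 450689/54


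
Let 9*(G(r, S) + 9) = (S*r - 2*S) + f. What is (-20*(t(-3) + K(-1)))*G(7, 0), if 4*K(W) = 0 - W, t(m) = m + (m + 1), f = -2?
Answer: -7885/9 ≈ -876.11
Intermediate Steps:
t(m) = 1 + 2*m (t(m) = m + (1 + m) = 1 + 2*m)
K(W) = -W/4 (K(W) = (0 - W)/4 = (-W)/4 = -W/4)
G(r, S) = -83/9 - 2*S/9 + S*r/9 (G(r, S) = -9 + ((S*r - 2*S) - 2)/9 = -9 + ((-2*S + S*r) - 2)/9 = -9 + (-2 - 2*S + S*r)/9 = -9 + (-2/9 - 2*S/9 + S*r/9) = -83/9 - 2*S/9 + S*r/9)
(-20*(t(-3) + K(-1)))*G(7, 0) = (-20*((1 + 2*(-3)) - ¼*(-1)))*(-83/9 - 2/9*0 + (⅑)*0*7) = (-20*((1 - 6) + ¼))*(-83/9 + 0 + 0) = -20*(-5 + ¼)*(-83/9) = -20*(-19/4)*(-83/9) = 95*(-83/9) = -7885/9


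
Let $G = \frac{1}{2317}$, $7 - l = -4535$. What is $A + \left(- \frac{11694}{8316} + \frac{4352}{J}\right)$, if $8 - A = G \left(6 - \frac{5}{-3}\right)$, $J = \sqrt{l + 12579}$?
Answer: $\frac{3023491}{458766} + \frac{4352 \sqrt{17121}}{17121} \approx 39.851$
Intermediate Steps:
$l = 4542$ ($l = 7 - -4535 = 7 + 4535 = 4542$)
$J = \sqrt{17121}$ ($J = \sqrt{4542 + 12579} = \sqrt{17121} \approx 130.85$)
$G = \frac{1}{2317} \approx 0.00043159$
$A = \frac{55585}{6951}$ ($A = 8 - \frac{6 - \frac{5}{-3}}{2317} = 8 - \frac{6 - - \frac{5}{3}}{2317} = 8 - \frac{6 + \frac{5}{3}}{2317} = 8 - \frac{1}{2317} \cdot \frac{23}{3} = 8 - \frac{23}{6951} = \frac{55585}{6951} \approx 7.9967$)
$A + \left(- \frac{11694}{8316} + \frac{4352}{J}\right) = \frac{55585}{6951} + \left(- \frac{11694}{8316} + \frac{4352}{\sqrt{17121}}\right) = \frac{55585}{6951} + \left(\left(-11694\right) \frac{1}{8316} + 4352 \frac{\sqrt{17121}}{17121}\right) = \frac{55585}{6951} - \left(\frac{1949}{1386} - \frac{4352 \sqrt{17121}}{17121}\right) = \frac{3023491}{458766} + \frac{4352 \sqrt{17121}}{17121}$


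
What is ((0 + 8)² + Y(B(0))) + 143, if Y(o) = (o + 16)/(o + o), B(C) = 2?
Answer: 423/2 ≈ 211.50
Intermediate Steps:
Y(o) = (16 + o)/(2*o) (Y(o) = (16 + o)/((2*o)) = (16 + o)*(1/(2*o)) = (16 + o)/(2*o))
((0 + 8)² + Y(B(0))) + 143 = ((0 + 8)² + (½)*(16 + 2)/2) + 143 = (8² + (½)*(½)*18) + 143 = (64 + 9/2) + 143 = 137/2 + 143 = 423/2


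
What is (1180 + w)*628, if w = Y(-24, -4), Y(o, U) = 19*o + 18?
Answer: 465976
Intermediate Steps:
Y(o, U) = 18 + 19*o
w = -438 (w = 18 + 19*(-24) = 18 - 456 = -438)
(1180 + w)*628 = (1180 - 438)*628 = 742*628 = 465976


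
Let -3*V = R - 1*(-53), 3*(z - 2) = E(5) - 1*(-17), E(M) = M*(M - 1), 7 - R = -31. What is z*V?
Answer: -3913/9 ≈ -434.78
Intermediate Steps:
R = 38 (R = 7 - 1*(-31) = 7 + 31 = 38)
E(M) = M*(-1 + M)
z = 43/3 (z = 2 + (5*(-1 + 5) - 1*(-17))/3 = 2 + (5*4 + 17)/3 = 2 + (20 + 17)/3 = 2 + (⅓)*37 = 2 + 37/3 = 43/3 ≈ 14.333)
V = -91/3 (V = -(38 - 1*(-53))/3 = -(38 + 53)/3 = -⅓*91 = -91/3 ≈ -30.333)
z*V = (43/3)*(-91/3) = -3913/9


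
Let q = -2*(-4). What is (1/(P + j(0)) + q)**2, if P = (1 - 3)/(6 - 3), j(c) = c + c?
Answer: 169/4 ≈ 42.250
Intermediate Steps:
q = 8
j(c) = 2*c
P = -2/3 ≈ -0.66667
(1/(P + j(0)) + q)**2 = (1/(-2/3 + 2*0) + 8)**2 = (1/(-2/3 + 0) + 8)**2 = (1/(-2/3) + 8)**2 = (-3/2 + 8)**2 = (13/2)**2 = 169/4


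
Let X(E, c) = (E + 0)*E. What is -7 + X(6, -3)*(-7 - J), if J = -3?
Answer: -151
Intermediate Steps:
X(E, c) = E² (X(E, c) = E*E = E²)
-7 + X(6, -3)*(-7 - J) = -7 + 6²*(-7 - 1*(-3)) = -7 + 36*(-7 + 3) = -7 + 36*(-4) = -7 - 144 = -151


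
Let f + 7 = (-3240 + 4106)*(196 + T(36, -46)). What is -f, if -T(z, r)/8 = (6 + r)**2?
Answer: 10915071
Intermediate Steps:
T(z, r) = -8*(6 + r)**2
f = -10915071 (f = -7 + (-3240 + 4106)*(196 - 8*(6 - 46)**2) = -7 + 866*(196 - 8*(-40)**2) = -7 + 866*(196 - 8*1600) = -7 + 866*(196 - 12800) = -7 + 866*(-12604) = -7 - 10915064 = -10915071)
-f = -1*(-10915071) = 10915071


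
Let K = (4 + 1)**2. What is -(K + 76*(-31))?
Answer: 2331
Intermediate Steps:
K = 25 (K = 5**2 = 25)
-(K + 76*(-31)) = -(25 + 76*(-31)) = -(25 - 2356) = -1*(-2331) = 2331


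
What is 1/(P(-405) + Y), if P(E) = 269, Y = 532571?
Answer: 1/532840 ≈ 1.8767e-6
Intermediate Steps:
1/(P(-405) + Y) = 1/(269 + 532571) = 1/532840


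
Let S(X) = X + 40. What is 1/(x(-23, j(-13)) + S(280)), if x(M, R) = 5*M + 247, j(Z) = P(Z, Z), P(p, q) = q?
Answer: 1/452 ≈ 0.0022124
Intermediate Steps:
j(Z) = Z
x(M, R) = 247 + 5*M
S(X) = 40 + X
1/(x(-23, j(-13)) + S(280)) = 1/((247 + 5*(-23)) + (40 + 280)) = 1/((247 - 115) + 320) = 1/(132 + 320) = 1/452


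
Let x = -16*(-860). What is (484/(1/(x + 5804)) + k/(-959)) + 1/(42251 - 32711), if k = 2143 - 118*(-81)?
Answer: 86630224140779/9148860 ≈ 9.4690e+6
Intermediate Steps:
k = 11701 (k = 2143 - 1*(-9558) = 2143 + 9558 = 11701)
x = 13760
(484/(1/(x + 5804)) + k/(-959)) + 1/(42251 - 32711) = (484/(1/(13760 + 5804)) + 11701/(-959)) + 1/(42251 - 32711) = (484/(1/19564) + 11701*(-1/959)) + 1/9540 = (484/(1/19564) - 11701/959) + 1/9540 = (484*19564 - 11701/959) + 1/9540 = (9468976 - 11701/959) + 1/9540 = 9080736283/959 + 1/9540 = 86630224140779/9148860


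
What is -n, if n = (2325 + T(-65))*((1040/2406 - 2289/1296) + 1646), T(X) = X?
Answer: -160973465785/43308 ≈ -3.7169e+6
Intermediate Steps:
n = 160973465785/43308 (n = (2325 - 65)*((1040/2406 - 2289/1296) + 1646) = 2260*((1040*(1/2406) - 2289*1/1296) + 1646) = 2260*((520/1203 - 763/432) + 1646) = 2260*(-231083/173232 + 1646) = 2260*(284908789/173232) = 160973465785/43308 ≈ 3.7169e+6)
-n = -1*160973465785/43308 = -160973465785/43308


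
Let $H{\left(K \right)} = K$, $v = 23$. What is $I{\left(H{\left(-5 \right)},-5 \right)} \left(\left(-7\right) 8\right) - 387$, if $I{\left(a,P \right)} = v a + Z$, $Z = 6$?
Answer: $5717$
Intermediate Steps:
$I{\left(a,P \right)} = 6 + 23 a$ ($I{\left(a,P \right)} = 23 a + 6 = 6 + 23 a$)
$I{\left(H{\left(-5 \right)},-5 \right)} \left(\left(-7\right) 8\right) - 387 = \left(6 + 23 \left(-5\right)\right) \left(\left(-7\right) 8\right) - 387 = \left(6 - 115\right) \left(-56\right) - 387 = \left(-109\right) \left(-56\right) - 387 = 6104 - 387 = 5717$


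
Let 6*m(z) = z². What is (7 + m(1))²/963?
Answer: 1849/34668 ≈ 0.053334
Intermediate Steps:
m(z) = z²/6
(7 + m(1))²/963 = (7 + (⅙)*1²)²/963 = (7 + (⅙)*1)²*(1/963) = (7 + ⅙)²*(1/963) = (43/6)²*(1/963) = (1849/36)*(1/963) = 1849/34668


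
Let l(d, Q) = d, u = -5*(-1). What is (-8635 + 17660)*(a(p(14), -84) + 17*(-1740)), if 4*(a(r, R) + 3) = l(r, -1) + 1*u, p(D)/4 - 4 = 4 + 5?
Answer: -1067431875/4 ≈ -2.6686e+8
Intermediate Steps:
u = 5
p(D) = 52 (p(D) = 16 + 4*(4 + 5) = 16 + 4*9 = 16 + 36 = 52)
a(r, R) = -7/4 + r/4 (a(r, R) = -3 + (r + 1*5)/4 = -3 + (r + 5)/4 = -3 + (5 + r)/4 = -3 + (5/4 + r/4) = -7/4 + r/4)
(-8635 + 17660)*(a(p(14), -84) + 17*(-1740)) = (-8635 + 17660)*((-7/4 + (¼)*52) + 17*(-1740)) = 9025*((-7/4 + 13) - 29580) = 9025*(45/4 - 29580) = 9025*(-118275/4) = -1067431875/4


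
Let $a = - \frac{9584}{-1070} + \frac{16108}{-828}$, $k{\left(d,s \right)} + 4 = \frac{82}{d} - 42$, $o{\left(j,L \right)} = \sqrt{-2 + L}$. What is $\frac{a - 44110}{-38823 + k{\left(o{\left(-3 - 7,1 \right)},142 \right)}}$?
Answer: $\frac{189918771285919}{167314197734325} - \frac{400662204982 i}{167314197734325} \approx 1.1351 - 0.0023947 i$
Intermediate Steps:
$k{\left(d,s \right)} = -46 + \frac{82}{d}$ ($k{\left(d,s \right)} = -4 - \left(42 - \frac{82}{d}\right) = -46 + \frac{82}{d}$)
$a = - \frac{1162501}{110745}$ ($a = \left(-9584\right) \left(- \frac{1}{1070}\right) + 16108 \left(- \frac{1}{828}\right) = \frac{4792}{535} - \frac{4027}{207} = - \frac{1162501}{110745} \approx -10.497$)
$\frac{a - 44110}{-38823 + k{\left(o{\left(-3 - 7,1 \right)},142 \right)}} = \frac{- \frac{1162501}{110745} - 44110}{-38823 - \left(46 - \frac{82}{\sqrt{-2 + 1}}\right)} = - \frac{4886124451}{110745 \left(-38823 - \left(46 - \frac{82}{\sqrt{-1}}\right)\right)} = - \frac{4886124451}{110745 \left(-38823 - \left(46 - \frac{82}{i}\right)\right)} = - \frac{4886124451}{110745 \left(-38823 - \left(46 - 82 \left(- i\right)\right)\right)} = - \frac{4886124451}{110745 \left(-38823 - \left(46 + 82 i\right)\right)} = - \frac{4886124451}{110745 \left(-38869 - 82 i\right)} = - \frac{4886124451 \frac{-38869 + 82 i}{1510805885}}{110745} = - \frac{4886124451 \left(-38869 + 82 i\right)}{167314197734325}$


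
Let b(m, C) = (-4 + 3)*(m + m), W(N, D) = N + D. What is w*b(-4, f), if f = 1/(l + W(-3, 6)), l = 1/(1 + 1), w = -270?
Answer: -2160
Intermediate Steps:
W(N, D) = D + N
l = ½ (l = 1/2 = ½ ≈ 0.50000)
f = 2/7 (f = 1/(½ + (6 - 3)) = 1/(½ + 3) = 1/(7/2) = 2/7 ≈ 0.28571)
b(m, C) = -2*m
w*b(-4, f) = -(-540)*(-4) = -270*8 = -2160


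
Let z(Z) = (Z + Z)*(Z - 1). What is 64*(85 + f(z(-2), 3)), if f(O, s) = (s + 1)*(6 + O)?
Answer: 10048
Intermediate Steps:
z(Z) = 2*Z*(-1 + Z) (z(Z) = (2*Z)*(-1 + Z) = 2*Z*(-1 + Z))
f(O, s) = (1 + s)*(6 + O)
64*(85 + f(z(-2), 3)) = 64*(85 + (6 + 2*(-2)*(-1 - 2) + 6*3 + (2*(-2)*(-1 - 2))*3)) = 64*(85 + (6 + 2*(-2)*(-3) + 18 + (2*(-2)*(-3))*3)) = 64*(85 + (6 + 12 + 18 + 12*3)) = 64*(85 + (6 + 12 + 18 + 36)) = 64*(85 + 72) = 64*157 = 10048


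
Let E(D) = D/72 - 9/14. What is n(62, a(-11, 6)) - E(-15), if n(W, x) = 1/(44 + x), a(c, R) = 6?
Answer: 3659/4200 ≈ 0.87119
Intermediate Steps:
E(D) = -9/14 + D/72 (E(D) = D*(1/72) - 9*1/14 = D/72 - 9/14 = -9/14 + D/72)
n(62, a(-11, 6)) - E(-15) = 1/(44 + 6) - (-9/14 + (1/72)*(-15)) = 1/50 - (-9/14 - 5/24) = 1/50 - 1*(-143/168) = 1/50 + 143/168 = 3659/4200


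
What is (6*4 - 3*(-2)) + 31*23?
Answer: 743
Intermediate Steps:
(6*4 - 3*(-2)) + 31*23 = (24 + 6) + 713 = 30 + 713 = 743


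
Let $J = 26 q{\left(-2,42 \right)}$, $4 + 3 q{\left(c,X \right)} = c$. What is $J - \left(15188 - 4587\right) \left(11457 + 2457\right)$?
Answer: $-147502366$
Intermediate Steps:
$q{\left(c,X \right)} = - \frac{4}{3} + \frac{c}{3}$
$J = -52$ ($J = 26 \left(- \frac{4}{3} + \frac{1}{3} \left(-2\right)\right) = 26 \left(- \frac{4}{3} - \frac{2}{3}\right) = 26 \left(-2\right) = -52$)
$J - \left(15188 - 4587\right) \left(11457 + 2457\right) = -52 - \left(15188 - 4587\right) \left(11457 + 2457\right) = -52 - 10601 \cdot 13914 = -52 - 147502314 = -147502366$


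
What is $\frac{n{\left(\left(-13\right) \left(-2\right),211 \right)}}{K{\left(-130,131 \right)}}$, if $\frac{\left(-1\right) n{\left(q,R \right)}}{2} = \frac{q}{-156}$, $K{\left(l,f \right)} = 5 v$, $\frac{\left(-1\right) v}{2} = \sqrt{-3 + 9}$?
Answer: $- \frac{\sqrt{6}}{180} \approx -0.013608$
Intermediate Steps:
$v = - 2 \sqrt{6}$ ($v = - 2 \sqrt{-3 + 9} = - 2 \sqrt{6} \approx -4.899$)
$K{\left(l,f \right)} = - 10 \sqrt{6}$ ($K{\left(l,f \right)} = 5 \left(- 2 \sqrt{6}\right) = - 10 \sqrt{6}$)
$n{\left(q,R \right)} = \frac{q}{78}$ ($n{\left(q,R \right)} = - 2 \frac{q}{-156} = - 2 q \left(- \frac{1}{156}\right) = - 2 \left(- \frac{q}{156}\right) = \frac{q}{78}$)
$\frac{n{\left(\left(-13\right) \left(-2\right),211 \right)}}{K{\left(-130,131 \right)}} = \frac{\frac{1}{78} \left(\left(-13\right) \left(-2\right)\right)}{\left(-10\right) \sqrt{6}} = \frac{1}{78} \cdot 26 \left(- \frac{\sqrt{6}}{60}\right) = \frac{\left(- \frac{1}{60}\right) \sqrt{6}}{3} = - \frac{\sqrt{6}}{180}$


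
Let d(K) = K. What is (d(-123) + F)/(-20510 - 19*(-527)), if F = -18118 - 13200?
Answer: 31441/10497 ≈ 2.9952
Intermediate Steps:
F = -31318
(d(-123) + F)/(-20510 - 19*(-527)) = (-123 - 31318)/(-20510 - 19*(-527)) = -31441/(-20510 + 10013) = -31441/(-10497) = -31441*(-1/10497) = 31441/10497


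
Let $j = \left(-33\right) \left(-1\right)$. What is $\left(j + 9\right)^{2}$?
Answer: $1764$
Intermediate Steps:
$j = 33$
$\left(j + 9\right)^{2} = \left(33 + 9\right)^{2} = 42^{2} = 1764$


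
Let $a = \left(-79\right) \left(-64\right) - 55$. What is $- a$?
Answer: $-5001$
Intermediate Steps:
$a = 5001$ ($a = 5056 - 55 = 5001$)
$- a = \left(-1\right) 5001 = -5001$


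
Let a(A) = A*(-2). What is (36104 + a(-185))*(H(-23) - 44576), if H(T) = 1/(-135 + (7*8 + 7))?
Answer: -19510386367/12 ≈ -1.6259e+9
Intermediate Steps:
a(A) = -2*A
H(T) = -1/72 (H(T) = 1/(-135 + (56 + 7)) = 1/(-135 + 63) = 1/(-72) = -1/72)
(36104 + a(-185))*(H(-23) - 44576) = (36104 - 2*(-185))*(-1/72 - 44576) = (36104 + 370)*(-3209473/72) = 36474*(-3209473/72) = -19510386367/12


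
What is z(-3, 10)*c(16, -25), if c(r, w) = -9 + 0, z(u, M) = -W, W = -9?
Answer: -81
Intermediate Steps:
z(u, M) = 9 (z(u, M) = -1*(-9) = 9)
c(r, w) = -9
z(-3, 10)*c(16, -25) = 9*(-9) = -81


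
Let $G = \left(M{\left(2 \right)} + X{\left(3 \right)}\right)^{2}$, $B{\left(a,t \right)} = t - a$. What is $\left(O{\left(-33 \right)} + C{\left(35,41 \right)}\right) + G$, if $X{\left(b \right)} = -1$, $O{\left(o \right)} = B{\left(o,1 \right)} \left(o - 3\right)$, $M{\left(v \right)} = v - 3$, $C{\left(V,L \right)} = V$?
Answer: $-1185$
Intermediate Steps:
$M{\left(v \right)} = -3 + v$ ($M{\left(v \right)} = v - 3 = -3 + v$)
$O{\left(o \right)} = \left(1 - o\right) \left(-3 + o\right)$ ($O{\left(o \right)} = \left(1 - o\right) \left(o - 3\right) = \left(1 - o\right) \left(-3 + o\right)$)
$G = 4$ ($G = \left(\left(-3 + 2\right) - 1\right)^{2} = \left(-1 - 1\right)^{2} = \left(-2\right)^{2} = 4$)
$\left(O{\left(-33 \right)} + C{\left(35,41 \right)}\right) + G = \left(- \left(-1 - 33\right) \left(-3 - 33\right) + 35\right) + 4 = \left(\left(-1\right) \left(-34\right) \left(-36\right) + 35\right) + 4 = \left(-1224 + 35\right) + 4 = -1189 + 4 = -1185$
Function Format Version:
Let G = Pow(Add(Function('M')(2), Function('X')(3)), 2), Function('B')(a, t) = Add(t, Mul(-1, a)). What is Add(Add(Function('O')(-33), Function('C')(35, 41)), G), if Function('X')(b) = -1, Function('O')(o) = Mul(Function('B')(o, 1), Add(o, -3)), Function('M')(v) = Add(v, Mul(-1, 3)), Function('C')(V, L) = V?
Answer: -1185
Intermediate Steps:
Function('M')(v) = Add(-3, v) (Function('M')(v) = Add(v, -3) = Add(-3, v))
Function('O')(o) = Mul(Add(1, Mul(-1, o)), Add(-3, o)) (Function('O')(o) = Mul(Add(1, Mul(-1, o)), Add(o, -3)) = Mul(Add(1, Mul(-1, o)), Add(-3, o)))
G = 4 (G = Pow(Add(Add(-3, 2), -1), 2) = Pow(Add(-1, -1), 2) = Pow(-2, 2) = 4)
Add(Add(Function('O')(-33), Function('C')(35, 41)), G) = Add(Add(Mul(-1, Add(-1, -33), Add(-3, -33)), 35), 4) = Add(Add(Mul(-1, -34, -36), 35), 4) = Add(Add(-1224, 35), 4) = Add(-1189, 4) = -1185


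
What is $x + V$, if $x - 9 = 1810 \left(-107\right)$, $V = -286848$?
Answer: $-480509$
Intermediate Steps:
$x = -193661$ ($x = 9 + 1810 \left(-107\right) = 9 - 193670 = -193661$)
$x + V = -193661 - 286848 = -480509$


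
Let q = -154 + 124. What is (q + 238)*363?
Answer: 75504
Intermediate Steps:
q = -30
(q + 238)*363 = (-30 + 238)*363 = 208*363 = 75504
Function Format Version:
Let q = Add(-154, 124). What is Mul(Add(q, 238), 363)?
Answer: 75504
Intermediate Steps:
q = -30
Mul(Add(q, 238), 363) = Mul(Add(-30, 238), 363) = Mul(208, 363) = 75504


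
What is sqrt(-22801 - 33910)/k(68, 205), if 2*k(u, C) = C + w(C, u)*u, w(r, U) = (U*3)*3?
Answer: 2*I*sqrt(56711)/41821 ≈ 0.011389*I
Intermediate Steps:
w(r, U) = 9*U (w(r, U) = (3*U)*3 = 9*U)
k(u, C) = C/2 + 9*u**2/2 (k(u, C) = (C + (9*u)*u)/2 = (C + 9*u**2)/2 = C/2 + 9*u**2/2)
sqrt(-22801 - 33910)/k(68, 205) = sqrt(-22801 - 33910)/((1/2)*205 + (9/2)*68**2) = sqrt(-56711)/(205/2 + (9/2)*4624) = (I*sqrt(56711))/(205/2 + 20808) = (I*sqrt(56711))/(41821/2) = (I*sqrt(56711))*(2/41821) = 2*I*sqrt(56711)/41821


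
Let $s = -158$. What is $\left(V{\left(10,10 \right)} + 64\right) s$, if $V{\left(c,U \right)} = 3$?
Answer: $-10586$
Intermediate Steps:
$\left(V{\left(10,10 \right)} + 64\right) s = \left(3 + 64\right) \left(-158\right) = 67 \left(-158\right) = -10586$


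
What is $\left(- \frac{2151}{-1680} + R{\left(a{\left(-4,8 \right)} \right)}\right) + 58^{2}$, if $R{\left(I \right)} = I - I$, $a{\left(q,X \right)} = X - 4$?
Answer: $\frac{1884557}{560} \approx 3365.3$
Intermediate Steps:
$a{\left(q,X \right)} = -4 + X$
$R{\left(I \right)} = 0$
$\left(- \frac{2151}{-1680} + R{\left(a{\left(-4,8 \right)} \right)}\right) + 58^{2} = \left(- \frac{2151}{-1680} + 0\right) + 58^{2} = \left(\left(-2151\right) \left(- \frac{1}{1680}\right) + 0\right) + 3364 = \left(\frac{717}{560} + 0\right) + 3364 = \frac{717}{560} + 3364 = \frac{1884557}{560}$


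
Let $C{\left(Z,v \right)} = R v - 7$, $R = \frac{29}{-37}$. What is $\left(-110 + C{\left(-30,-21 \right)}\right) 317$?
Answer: $- \frac{1179240}{37} \approx -31871.0$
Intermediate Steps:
$R = - \frac{29}{37}$ ($R = 29 \left(- \frac{1}{37}\right) = - \frac{29}{37} \approx -0.78378$)
$C{\left(Z,v \right)} = -7 - \frac{29 v}{37}$ ($C{\left(Z,v \right)} = - \frac{29 v}{37} - 7 = -7 - \frac{29 v}{37}$)
$\left(-110 + C{\left(-30,-21 \right)}\right) 317 = \left(-110 - - \frac{350}{37}\right) 317 = \left(-110 + \left(-7 + \frac{609}{37}\right)\right) 317 = \left(-110 + \frac{350}{37}\right) 317 = \left(- \frac{3720}{37}\right) 317 = - \frac{1179240}{37}$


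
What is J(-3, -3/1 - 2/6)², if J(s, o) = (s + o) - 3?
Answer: 784/9 ≈ 87.111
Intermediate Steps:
J(s, o) = -3 + o + s (J(s, o) = (o + s) - 3 = -3 + o + s)
J(-3, -3/1 - 2/6)² = (-3 + (-3/1 - 2/6) - 3)² = (-3 + (-3*1 - 2*⅙) - 3)² = (-3 + (-3 - ⅓) - 3)² = (-3 - 10/3 - 3)² = (-28/3)² = 784/9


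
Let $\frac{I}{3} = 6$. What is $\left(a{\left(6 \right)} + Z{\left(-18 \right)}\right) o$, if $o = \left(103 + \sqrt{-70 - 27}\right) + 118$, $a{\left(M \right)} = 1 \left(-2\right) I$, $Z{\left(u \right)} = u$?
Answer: $-11934 - 54 i \sqrt{97} \approx -11934.0 - 531.84 i$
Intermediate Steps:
$I = 18$ ($I = 3 \cdot 6 = 18$)
$a{\left(M \right)} = -36$ ($a{\left(M \right)} = 1 \left(-2\right) 18 = \left(-2\right) 18 = -36$)
$o = 221 + i \sqrt{97}$ ($o = \left(103 + \sqrt{-97}\right) + 118 = \left(103 + i \sqrt{97}\right) + 118 = 221 + i \sqrt{97} \approx 221.0 + 9.8489 i$)
$\left(a{\left(6 \right)} + Z{\left(-18 \right)}\right) o = \left(-36 - 18\right) \left(221 + i \sqrt{97}\right) = - 54 \left(221 + i \sqrt{97}\right) = -11934 - 54 i \sqrt{97}$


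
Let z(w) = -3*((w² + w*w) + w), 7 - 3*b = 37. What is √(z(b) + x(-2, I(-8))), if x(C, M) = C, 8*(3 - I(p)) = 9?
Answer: 2*I*√143 ≈ 23.917*I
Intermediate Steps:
b = -10 (b = 7/3 - ⅓*37 = 7/3 - 37/3 = -10)
I(p) = 15/8 (I(p) = 3 - ⅛*9 = 3 - 9/8 = 15/8)
z(w) = -6*w² - 3*w (z(w) = -3*((w² + w²) + w) = -3*(2*w² + w) = -3*(w + 2*w²) = -6*w² - 3*w)
√(z(b) + x(-2, I(-8))) = √(-3*(-10)*(1 + 2*(-10)) - 2) = √(-3*(-10)*(1 - 20) - 2) = √(-3*(-10)*(-19) - 2) = √(-570 - 2) = √(-572) = 2*I*√143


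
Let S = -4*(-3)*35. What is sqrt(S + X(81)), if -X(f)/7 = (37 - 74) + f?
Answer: 4*sqrt(7) ≈ 10.583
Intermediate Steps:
X(f) = 259 - 7*f (X(f) = -7*((37 - 74) + f) = -7*(-37 + f) = 259 - 7*f)
S = 420 (S = -2*(-6)*35 = 12*35 = 420)
sqrt(S + X(81)) = sqrt(420 + (259 - 7*81)) = sqrt(420 + (259 - 567)) = sqrt(420 - 308) = sqrt(112) = 4*sqrt(7)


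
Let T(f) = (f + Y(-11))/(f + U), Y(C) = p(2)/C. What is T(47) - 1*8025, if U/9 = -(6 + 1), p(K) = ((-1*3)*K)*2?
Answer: -1412929/176 ≈ -8028.0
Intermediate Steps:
p(K) = -6*K (p(K) = -3*K*2 = -6*K)
U = -63 (U = 9*(-(6 + 1)) = 9*(-1*7) = 9*(-7) = -63)
Y(C) = -12/C (Y(C) = (-6*2)/C = -12/C)
T(f) = (12/11 + f)/(-63 + f) (T(f) = (f - 12/(-11))/(f - 63) = (f - 12*(-1/11))/(-63 + f) = (f + 12/11)/(-63 + f) = (12/11 + f)/(-63 + f))
T(47) - 1*8025 = (12/11 + 47)/(-63 + 47) - 1*8025 = (529/11)/(-16) - 8025 = -1/16*529/11 - 8025 = -529/176 - 8025 = -1412929/176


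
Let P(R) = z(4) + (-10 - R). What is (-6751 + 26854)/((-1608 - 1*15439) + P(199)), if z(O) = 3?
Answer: -6701/5751 ≈ -1.1652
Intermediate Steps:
P(R) = -7 - R (P(R) = 3 + (-10 - R) = -7 - R)
(-6751 + 26854)/((-1608 - 1*15439) + P(199)) = (-6751 + 26854)/((-1608 - 1*15439) + (-7 - 1*199)) = 20103/((-1608 - 15439) + (-7 - 199)) = 20103/(-17047 - 206) = 20103/(-17253) = 20103*(-1/17253) = -6701/5751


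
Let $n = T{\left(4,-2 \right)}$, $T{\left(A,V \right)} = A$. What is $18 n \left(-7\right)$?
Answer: $-504$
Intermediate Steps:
$n = 4$
$18 n \left(-7\right) = 18 \cdot 4 \left(-7\right) = 72 \left(-7\right) = -504$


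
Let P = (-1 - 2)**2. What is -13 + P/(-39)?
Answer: -172/13 ≈ -13.231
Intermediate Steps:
P = 9 (P = (-3)**2 = 9)
-13 + P/(-39) = -13 + 9/(-39) = -13 - 1/39*9 = -13 - 3/13 = -172/13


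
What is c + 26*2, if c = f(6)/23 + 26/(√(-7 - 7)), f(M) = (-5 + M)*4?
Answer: 1200/23 - 13*I*√14/7 ≈ 52.174 - 6.9488*I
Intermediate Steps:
f(M) = -20 + 4*M
c = 4/23 - 13*I*√14/7 (c = (-20 + 4*6)/23 + 26/(√(-7 - 7)) = (-20 + 24)*(1/23) + 26/(√(-14)) = 4*(1/23) + 26/((I*√14)) = 4/23 + 26*(-I*√14/14) = 4/23 - 13*I*√14/7 ≈ 0.17391 - 6.9488*I)
c + 26*2 = (4/23 - 13*I*√14/7) + 26*2 = (4/23 - 13*I*√14/7) + 52 = 1200/23 - 13*I*√14/7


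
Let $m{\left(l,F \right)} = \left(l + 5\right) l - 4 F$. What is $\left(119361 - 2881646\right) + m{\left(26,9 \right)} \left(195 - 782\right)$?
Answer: $-3214275$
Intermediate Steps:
$m{\left(l,F \right)} = - 4 F + l \left(5 + l\right)$ ($m{\left(l,F \right)} = \left(5 + l\right) l - 4 F = l \left(5 + l\right) - 4 F = - 4 F + l \left(5 + l\right)$)
$\left(119361 - 2881646\right) + m{\left(26,9 \right)} \left(195 - 782\right) = \left(119361 - 2881646\right) + \left(26^{2} - 36 + 5 \cdot 26\right) \left(195 - 782\right) = -2762285 + \left(676 - 36 + 130\right) \left(-587\right) = -2762285 + 770 \left(-587\right) = -2762285 - 451990 = -3214275$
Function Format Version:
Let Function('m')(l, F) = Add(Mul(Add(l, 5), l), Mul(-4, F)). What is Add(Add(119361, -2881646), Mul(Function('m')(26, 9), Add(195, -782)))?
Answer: -3214275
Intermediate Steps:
Function('m')(l, F) = Add(Mul(-4, F), Mul(l, Add(5, l))) (Function('m')(l, F) = Add(Mul(Add(5, l), l), Mul(-4, F)) = Add(Mul(l, Add(5, l)), Mul(-4, F)) = Add(Mul(-4, F), Mul(l, Add(5, l))))
Add(Add(119361, -2881646), Mul(Function('m')(26, 9), Add(195, -782))) = Add(Add(119361, -2881646), Mul(Add(Pow(26, 2), Mul(-4, 9), Mul(5, 26)), Add(195, -782))) = Add(-2762285, Mul(Add(676, -36, 130), -587)) = Add(-2762285, Mul(770, -587)) = Add(-2762285, -451990) = -3214275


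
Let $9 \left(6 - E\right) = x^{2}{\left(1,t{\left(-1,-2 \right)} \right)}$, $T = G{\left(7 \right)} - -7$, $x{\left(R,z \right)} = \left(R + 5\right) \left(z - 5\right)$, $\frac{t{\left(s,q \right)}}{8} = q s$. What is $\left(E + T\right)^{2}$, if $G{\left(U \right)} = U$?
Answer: $215296$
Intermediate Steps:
$t{\left(s,q \right)} = 8 q s$
$x{\left(R,z \right)} = \left(-5 + z\right) \left(5 + R\right)$ ($x{\left(R,z \right)} = \left(5 + R\right) \left(-5 + z\right) = \left(-5 + z\right) \left(5 + R\right)$)
$T = 14$ ($T = 7 - -7 = 7 + 7 = 14$)
$E = -478$ ($E = 6 - \frac{\left(-25 - 5 + 5 \cdot 8 \left(-2\right) \left(-1\right) + 1 \cdot 8 \left(-2\right) \left(-1\right)\right)^{2}}{9} = 6 - \frac{\left(-25 - 5 + 5 \cdot 16 + 1 \cdot 16\right)^{2}}{9} = 6 - \frac{\left(-25 - 5 + 80 + 16\right)^{2}}{9} = 6 - \frac{66^{2}}{9} = 6 - 484 = -478$)
$\left(E + T\right)^{2} = \left(-478 + 14\right)^{2} = \left(-464\right)^{2} = 215296$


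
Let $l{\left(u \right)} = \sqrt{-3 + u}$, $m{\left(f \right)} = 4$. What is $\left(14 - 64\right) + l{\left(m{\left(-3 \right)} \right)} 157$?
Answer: $107$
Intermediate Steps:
$\left(14 - 64\right) + l{\left(m{\left(-3 \right)} \right)} 157 = \left(14 - 64\right) + \sqrt{-3 + 4} \cdot 157 = \left(14 - 64\right) + \sqrt{1} \cdot 157 = -50 + 1 \cdot 157 = -50 + 157 = 107$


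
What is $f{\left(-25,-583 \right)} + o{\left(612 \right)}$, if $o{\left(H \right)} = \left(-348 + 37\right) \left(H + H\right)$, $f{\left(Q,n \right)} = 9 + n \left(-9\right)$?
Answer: $-375408$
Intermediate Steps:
$f{\left(Q,n \right)} = 9 - 9 n$
$o{\left(H \right)} = - 622 H$ ($o{\left(H \right)} = - 311 \cdot 2 H = - 622 H$)
$f{\left(-25,-583 \right)} + o{\left(612 \right)} = \left(9 - -5247\right) - 380664 = \left(9 + 5247\right) - 380664 = 5256 - 380664 = -375408$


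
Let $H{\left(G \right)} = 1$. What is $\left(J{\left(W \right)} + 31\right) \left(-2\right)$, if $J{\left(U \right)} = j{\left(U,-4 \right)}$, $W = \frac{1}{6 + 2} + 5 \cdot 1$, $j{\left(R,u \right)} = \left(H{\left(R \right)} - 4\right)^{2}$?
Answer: $-80$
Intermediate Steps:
$j{\left(R,u \right)} = 9$ ($j{\left(R,u \right)} = \left(1 - 4\right)^{2} = \left(-3\right)^{2} = 9$)
$W = \frac{41}{8}$ ($W = \frac{1}{8} + 5 = \frac{41}{8} \approx 5.125$)
$J{\left(U \right)} = 9$
$\left(J{\left(W \right)} + 31\right) \left(-2\right) = \left(9 + 31\right) \left(-2\right) = 40 \left(-2\right) = -80$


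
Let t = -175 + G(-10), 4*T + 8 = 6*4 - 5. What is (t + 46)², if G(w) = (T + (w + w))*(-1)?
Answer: 199809/16 ≈ 12488.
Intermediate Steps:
T = 11/4 (T = -2 + (6*4 - 5)/4 = -2 + (24 - 5)/4 = -2 + (¼)*19 = -2 + 19/4 = 11/4 ≈ 2.7500)
G(w) = -11/4 - 2*w (G(w) = (11/4 + (w + w))*(-1) = (11/4 + 2*w)*(-1) = -11/4 - 2*w)
t = -631/4 (t = -175 + (-11/4 - 2*(-10)) = -175 + (-11/4 + 20) = -175 + 69/4 = -631/4 ≈ -157.75)
(t + 46)² = (-631/4 + 46)² = (-447/4)² = 199809/16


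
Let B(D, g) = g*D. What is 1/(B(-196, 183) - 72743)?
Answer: -1/108611 ≈ -9.2072e-6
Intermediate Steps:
B(D, g) = D*g
1/(B(-196, 183) - 72743) = 1/(-196*183 - 72743) = 1/(-35868 - 72743) = 1/(-108611) = -1/108611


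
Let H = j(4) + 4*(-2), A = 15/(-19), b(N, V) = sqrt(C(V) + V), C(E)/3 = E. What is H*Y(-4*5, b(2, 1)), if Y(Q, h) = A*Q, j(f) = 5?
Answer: -900/19 ≈ -47.368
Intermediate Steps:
C(E) = 3*E
b(N, V) = 2*sqrt(V) (b(N, V) = sqrt(3*V + V) = sqrt(4*V) = 2*sqrt(V))
A = -15/19 (A = 15*(-1/19) = -15/19 ≈ -0.78947)
H = -3 (H = 5 + 4*(-2) = 5 - 8 = -3)
Y(Q, h) = -15*Q/19
H*Y(-4*5, b(2, 1)) = -(-45)*(-4*5)/19 = -(-45)*(-20)/19 = -3*300/19 = -900/19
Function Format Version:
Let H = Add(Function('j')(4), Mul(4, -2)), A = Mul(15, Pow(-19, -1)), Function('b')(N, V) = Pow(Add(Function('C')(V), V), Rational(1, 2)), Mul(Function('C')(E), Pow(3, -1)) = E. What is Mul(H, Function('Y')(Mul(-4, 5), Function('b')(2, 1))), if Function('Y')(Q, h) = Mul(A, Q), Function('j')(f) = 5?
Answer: Rational(-900, 19) ≈ -47.368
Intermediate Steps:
Function('C')(E) = Mul(3, E)
Function('b')(N, V) = Mul(2, Pow(V, Rational(1, 2))) (Function('b')(N, V) = Pow(Add(Mul(3, V), V), Rational(1, 2)) = Pow(Mul(4, V), Rational(1, 2)) = Mul(2, Pow(V, Rational(1, 2))))
A = Rational(-15, 19) (A = Mul(15, Rational(-1, 19)) = Rational(-15, 19) ≈ -0.78947)
H = -3 (H = Add(5, Mul(4, -2)) = Add(5, -8) = -3)
Function('Y')(Q, h) = Mul(Rational(-15, 19), Q)
Mul(H, Function('Y')(Mul(-4, 5), Function('b')(2, 1))) = Mul(-3, Mul(Rational(-15, 19), Mul(-4, 5))) = Mul(-3, Mul(Rational(-15, 19), -20)) = Mul(-3, Rational(300, 19)) = Rational(-900, 19)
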